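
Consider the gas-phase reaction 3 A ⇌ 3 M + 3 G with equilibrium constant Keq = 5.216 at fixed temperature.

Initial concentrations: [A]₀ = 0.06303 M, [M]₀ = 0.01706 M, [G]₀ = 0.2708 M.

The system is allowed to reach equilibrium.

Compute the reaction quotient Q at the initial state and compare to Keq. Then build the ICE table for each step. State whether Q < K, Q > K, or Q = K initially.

Q₀ = 3.9377e-04; Q < K (proceeds forward)

Q₀ = 3.9377e-04 vs Keq = 5.216 ⇒ Q<K, forward
Step 1:
                    A           M           G
  init        0.06303     0.01706      0.2708
  Δ          -0.05051     0.05051     0.05051
  eq          0.01252     0.06757      0.3213
  solve Keq expr → x = 0.01684; check Q = 5.216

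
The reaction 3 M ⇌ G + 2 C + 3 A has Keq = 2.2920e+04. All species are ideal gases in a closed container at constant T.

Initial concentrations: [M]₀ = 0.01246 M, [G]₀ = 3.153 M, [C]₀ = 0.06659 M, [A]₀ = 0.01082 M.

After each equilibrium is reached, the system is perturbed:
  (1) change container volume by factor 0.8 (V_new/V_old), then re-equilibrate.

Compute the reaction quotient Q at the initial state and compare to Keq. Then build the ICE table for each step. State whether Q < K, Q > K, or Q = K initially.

Q₀ = 0.009155 vs Keq = 2.2920e+04 ⇒ Q<K, forward
Step 1:
                   M          G          C          A
  I          0.01246      3.153    0.06659    0.01082
  C         -0.01225   0.004083   0.008166    0.01225
  E       2.1142e-04      3.157    0.07476    0.02307
  solve Keq expr → x = 0.004083; check Q = 2.2920e+04
Then change container volume by factor 0.8 (V_new/V_old).
Step 2:
                   M          G          C          A
  I       2.6427e-04      3.946    0.09344    0.02884
  C       6.5218e-05 -2.1739e-05 -4.3479e-05 -6.5218e-05
  E       3.2949e-04      3.946     0.0934    0.02877
  solve Keq expr → x = -2.1739e-05; check Q = 2.2920e+04

Q₀ = 0.009155; Q < K (proceeds forward)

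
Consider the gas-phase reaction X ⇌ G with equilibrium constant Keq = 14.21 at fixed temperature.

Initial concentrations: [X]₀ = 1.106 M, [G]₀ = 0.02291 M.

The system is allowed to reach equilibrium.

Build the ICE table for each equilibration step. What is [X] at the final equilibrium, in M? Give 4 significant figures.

[X]_eq = 0.07422 M

Q₀ = 0.02071 vs Keq = 14.21 ⇒ Q<K, forward
Step 1:
                  X         G
  I           1.106   0.02291
  C          -1.032     1.032
  E         0.07422     1.055
  solve Keq expr → x = 1.032; check Q = 14.21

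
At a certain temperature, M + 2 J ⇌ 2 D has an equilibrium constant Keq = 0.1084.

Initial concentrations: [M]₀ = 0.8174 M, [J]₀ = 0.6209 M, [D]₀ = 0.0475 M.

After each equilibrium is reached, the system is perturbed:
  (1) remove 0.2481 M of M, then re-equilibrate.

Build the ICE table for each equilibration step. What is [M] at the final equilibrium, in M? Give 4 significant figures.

Q₀ = 0.00716 vs Keq = 0.1084 ⇒ Q<K, forward
Step 1:
                   M          J          D
  init        0.8174     0.6209     0.0475
  Δ         -0.05102     -0.102      0.102
  eq          0.7664     0.5189     0.1495
  solve Keq expr → x = 0.05102; check Q = 0.1084
Then remove 0.2481 M of M.
Step 2:
                   M          J          D
  init        0.5183     0.5189     0.1495
  Δ          0.01023    0.02046   -0.02046
  eq          0.5285     0.5393     0.1291
  solve Keq expr → x = -0.01023; check Q = 0.1084

[M]_eq = 0.5285 M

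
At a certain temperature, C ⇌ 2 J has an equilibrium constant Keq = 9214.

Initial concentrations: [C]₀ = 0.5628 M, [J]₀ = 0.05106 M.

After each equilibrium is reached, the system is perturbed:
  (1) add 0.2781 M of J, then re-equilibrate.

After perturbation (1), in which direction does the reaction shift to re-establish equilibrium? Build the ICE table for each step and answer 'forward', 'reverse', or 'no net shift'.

Direction: reverse

Q₀ = 0.004632 vs Keq = 9214 ⇒ Q<K, forward
Step 1:
                    C           J
  init         0.5628     0.05106
  Δ           -0.5626       1.125
  eq       1.5019e-04       1.176
  solve Keq expr → x = 0.5626; check Q = 9214
Then add 0.2781 M of J.
Step 2:
                    C           J
  init     1.5019e-04       1.454
  Δ        7.9354e-05 -1.5871e-04
  eq       2.2954e-04       1.454
  solve Keq expr → x = -7.9354e-05; check Q = 9214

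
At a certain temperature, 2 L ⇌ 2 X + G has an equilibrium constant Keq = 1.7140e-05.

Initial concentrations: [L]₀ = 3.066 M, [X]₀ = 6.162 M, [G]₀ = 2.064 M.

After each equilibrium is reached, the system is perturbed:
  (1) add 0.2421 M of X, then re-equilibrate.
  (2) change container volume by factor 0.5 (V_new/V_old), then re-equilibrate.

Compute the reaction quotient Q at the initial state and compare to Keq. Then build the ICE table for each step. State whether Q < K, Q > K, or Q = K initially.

Q₀ = 8.337; Q > K (proceeds reverse)

Q₀ = 8.337 vs Keq = 1.7140e-05 ⇒ Q>K, reverse
Step 1:
                   L          X          G
  init         3.066      6.162      2.064
  Δ            4.128     -4.128     -2.064
  eq           7.194      2.034 2.1430e-04
  solve Keq expr → x = -2.064; check Q = 1.7140e-05
Then add 0.2421 M of X.
Step 2:
                   L          X          G
  init         7.194      2.277 2.1430e-04
  Δ       8.6277e-05 -8.6277e-05 -4.3139e-05
  eq           7.194      2.276 1.7116e-04
  solve Keq expr → x = -4.3139e-05; check Q = 1.7140e-05
Then change container volume by factor 0.5 (V_new/V_old).
Step 3:
                   L          X          G
  init         14.39      4.553 3.4232e-04
  Δ       3.4225e-04 -3.4225e-04 -1.7112e-04
  eq           14.39      4.553 1.7119e-04
  solve Keq expr → x = -1.7112e-04; check Q = 1.7140e-05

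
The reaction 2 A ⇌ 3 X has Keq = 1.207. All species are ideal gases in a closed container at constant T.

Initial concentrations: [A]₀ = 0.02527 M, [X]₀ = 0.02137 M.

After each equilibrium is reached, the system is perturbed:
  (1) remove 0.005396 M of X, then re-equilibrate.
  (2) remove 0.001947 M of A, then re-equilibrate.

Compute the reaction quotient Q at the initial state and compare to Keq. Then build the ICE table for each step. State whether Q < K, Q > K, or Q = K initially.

Q₀ = 0.01528; Q < K (proceeds forward)

Q₀ = 0.01528 vs Keq = 1.207 ⇒ Q<K, forward
Step 1:
                    A           X
  I           0.02527     0.02137
  C          -0.01633     0.02449
  E           0.00894     0.04586
  solve Keq expr → x = 0.008165; check Q = 1.207
Then remove 0.005396 M of X.
Step 2:
                    A           X
  I           0.00894     0.04047
  C         -0.001081    0.001621
  E           0.00786     0.04209
  solve Keq expr → x = 5.4037e-04; check Q = 1.207
Then remove 0.001947 M of A.
Step 3:
                    A           X
  I          0.005913     0.04209
  C          0.001376   -0.002064
  E          0.007289     0.04003
  solve Keq expr → x = -6.8800e-04; check Q = 1.207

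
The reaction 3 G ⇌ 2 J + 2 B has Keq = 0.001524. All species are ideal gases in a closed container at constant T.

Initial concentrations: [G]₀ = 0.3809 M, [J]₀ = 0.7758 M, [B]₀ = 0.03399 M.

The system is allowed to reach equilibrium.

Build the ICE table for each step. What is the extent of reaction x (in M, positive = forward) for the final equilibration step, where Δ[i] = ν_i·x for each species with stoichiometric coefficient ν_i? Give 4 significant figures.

Q₀ = 0.01258 vs Keq = 0.001524 ⇒ Q>K, reverse
Step 1:
                    G           J           B
  I            0.3809      0.7758     0.03399
  C           0.03053    -0.02035    -0.02035
  E            0.4114      0.7554     0.01364
  solve Keq expr → x = -0.01018; check Q = 0.001524

x = -0.01018 M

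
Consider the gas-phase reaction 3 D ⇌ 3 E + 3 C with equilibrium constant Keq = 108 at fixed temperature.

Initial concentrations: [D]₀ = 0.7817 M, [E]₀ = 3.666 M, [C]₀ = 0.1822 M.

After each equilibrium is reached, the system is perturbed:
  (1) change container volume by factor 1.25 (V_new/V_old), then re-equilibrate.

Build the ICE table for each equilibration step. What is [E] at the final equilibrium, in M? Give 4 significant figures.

[E]_eq = 3.246 M

Q₀ = 0.6239 vs Keq = 108 ⇒ Q<K, forward
Step 1:
                   D          E          C
  Initial     0.7817      3.666     0.1822
  Change     -0.3412     0.3412     0.3412
  Equil       0.4405      4.007     0.5234
  solve Keq expr → x = 0.1137; check Q = 108
Then change container volume by factor 1.25 (V_new/V_old).
Step 2:
                   D          E          C
  Initial     0.3524      3.206     0.4188
  Change    -0.03983    0.03983    0.03983
  Equil       0.3125      3.246     0.4586
  solve Keq expr → x = 0.01328; check Q = 108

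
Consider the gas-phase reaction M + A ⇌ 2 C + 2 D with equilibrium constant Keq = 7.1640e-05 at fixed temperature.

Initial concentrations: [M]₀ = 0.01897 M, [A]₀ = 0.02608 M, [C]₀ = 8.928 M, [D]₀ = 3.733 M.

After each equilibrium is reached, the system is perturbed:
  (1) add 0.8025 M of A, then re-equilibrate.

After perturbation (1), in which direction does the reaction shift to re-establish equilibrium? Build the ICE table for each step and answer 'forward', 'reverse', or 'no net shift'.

Direction: forward

Q₀ = 2.2452e+06 vs Keq = 7.1640e-05 ⇒ Q>K, reverse
Step 1:
                  M         A         C         D
  I         0.01897   0.02608     8.928     3.733
  C           1.865     1.865     -3.73     -3.73
  E           1.884     1.891     5.198  0.003073
  solve Keq expr → x = -1.865; check Q = 7.1640e-05
Then add 0.8025 M of A.
Step 2:
                  M         A         C         D
  I           1.884     2.694     5.198  0.003073
  C       -2.9685e-04 -2.9685e-04 5.9370e-04 5.9370e-04
  E           1.884     2.693     5.199  0.003667
  solve Keq expr → x = 2.9685e-04; check Q = 7.1640e-05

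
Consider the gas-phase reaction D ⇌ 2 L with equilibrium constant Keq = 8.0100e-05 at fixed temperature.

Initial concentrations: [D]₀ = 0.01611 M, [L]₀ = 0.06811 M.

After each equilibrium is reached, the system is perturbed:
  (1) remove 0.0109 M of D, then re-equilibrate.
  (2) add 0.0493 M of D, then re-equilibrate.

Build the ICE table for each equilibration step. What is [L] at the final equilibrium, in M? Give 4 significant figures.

Q₀ = 0.288 vs Keq = 8.0100e-05 ⇒ Q>K, reverse
Step 1:
                  D         L
  I         0.01611   0.06811
  C         0.03306  -0.06613
  E         0.04917  0.001985
  solve Keq expr → x = -0.03306; check Q = 8.0100e-05
Then remove 0.0109 M of D.
Step 2:
                  D         L
  I         0.03827  0.001985
  C       1.1554e-04 -2.3109e-04
  E         0.03839  0.001754
  solve Keq expr → x = -1.1554e-04; check Q = 8.0100e-05
Then add 0.0493 M of D.
Step 3:
                  D         L
  I         0.08769  0.001754
  C       -4.4499e-04 8.8998e-04
  E         0.08724  0.002644
  solve Keq expr → x = 4.4499e-04; check Q = 8.0100e-05

[L]_eq = 0.002644 M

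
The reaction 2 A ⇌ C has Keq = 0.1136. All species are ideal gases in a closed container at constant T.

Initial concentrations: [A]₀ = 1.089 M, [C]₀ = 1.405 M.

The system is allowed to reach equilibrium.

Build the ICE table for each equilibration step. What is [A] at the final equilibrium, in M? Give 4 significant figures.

Q₀ = 1.185 vs Keq = 0.1136 ⇒ Q>K, reverse
Step 1:
                  A         C
  I           1.089     1.405
  C           1.401   -0.7006
  E            2.49    0.7044
  solve Keq expr → x = -0.7006; check Q = 0.1136

[A]_eq = 2.49 M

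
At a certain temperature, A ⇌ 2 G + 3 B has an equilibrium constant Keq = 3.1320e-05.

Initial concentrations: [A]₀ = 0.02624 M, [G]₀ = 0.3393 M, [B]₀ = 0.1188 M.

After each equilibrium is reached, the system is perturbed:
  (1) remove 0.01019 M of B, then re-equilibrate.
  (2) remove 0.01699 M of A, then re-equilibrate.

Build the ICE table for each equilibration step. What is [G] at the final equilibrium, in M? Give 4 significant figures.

Q₀ = 0.007356 vs Keq = 3.1320e-05 ⇒ Q>K, reverse
Step 1:
                    A           G           B
  Initial     0.02624      0.3393      0.1188
  Change      0.03016    -0.06032    -0.09049
  Equil        0.0564       0.279     0.02831
  solve Keq expr → x = -0.03016; check Q = 3.1320e-05
Then remove 0.01019 M of B.
Step 2:
                    A           G           B
  Initial      0.0564       0.279     0.01812
  Change    -0.003087    0.006174    0.009261
  Equil       0.05332      0.2851     0.02738
  solve Keq expr → x = 0.003087; check Q = 3.1320e-05
Then remove 0.01699 M of A.
Step 3:
                    A           G           B
  Initial     0.03633      0.2851     0.02738
  Change   9.8631e-04   -0.001973   -0.002959
  Equil       0.03731      0.2832     0.02443
  solve Keq expr → x = -9.8631e-04; check Q = 3.1320e-05

[G]_eq = 0.2832 M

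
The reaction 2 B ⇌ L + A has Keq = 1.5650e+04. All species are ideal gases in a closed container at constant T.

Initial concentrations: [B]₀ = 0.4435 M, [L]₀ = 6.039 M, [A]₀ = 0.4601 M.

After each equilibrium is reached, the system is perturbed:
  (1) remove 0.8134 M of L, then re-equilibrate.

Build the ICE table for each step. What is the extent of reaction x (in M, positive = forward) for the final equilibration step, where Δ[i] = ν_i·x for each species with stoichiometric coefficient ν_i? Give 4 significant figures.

x = 5.4863e-04 M

Q₀ = 14.13 vs Keq = 1.5650e+04 ⇒ Q<K, forward
Step 1:
                   B          L          A
  init        0.4435      6.039     0.4601
  Δ          -0.4271     0.2135     0.2135
  eq         0.01641      6.253     0.6736
  solve Keq expr → x = 0.2135; check Q = 1.5650e+04
Then remove 0.8134 M of L.
Step 2:
                   B          L          A
  init       0.01641      5.439     0.6736
  Δ        -0.001097 5.4863e-04 5.4863e-04
  eq         0.01531       5.44     0.6742
  solve Keq expr → x = 5.4863e-04; check Q = 1.5650e+04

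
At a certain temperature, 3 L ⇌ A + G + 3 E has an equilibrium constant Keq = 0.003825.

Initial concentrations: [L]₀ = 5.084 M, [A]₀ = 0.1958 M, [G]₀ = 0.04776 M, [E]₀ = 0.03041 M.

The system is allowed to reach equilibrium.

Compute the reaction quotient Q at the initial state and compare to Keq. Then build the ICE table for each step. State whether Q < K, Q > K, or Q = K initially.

Q₀ = 2.0013e-09 vs Keq = 0.003825 ⇒ Q<K, forward
Step 1:
                    L           A           G           E
  I             5.084      0.1958     0.04776     0.03041
  C            -1.033      0.3442      0.3442       1.033
  E             4.051        0.54       0.392       1.063
  solve Keq expr → x = 0.3442; check Q = 0.003825

Q₀ = 2.0013e-09; Q < K (proceeds forward)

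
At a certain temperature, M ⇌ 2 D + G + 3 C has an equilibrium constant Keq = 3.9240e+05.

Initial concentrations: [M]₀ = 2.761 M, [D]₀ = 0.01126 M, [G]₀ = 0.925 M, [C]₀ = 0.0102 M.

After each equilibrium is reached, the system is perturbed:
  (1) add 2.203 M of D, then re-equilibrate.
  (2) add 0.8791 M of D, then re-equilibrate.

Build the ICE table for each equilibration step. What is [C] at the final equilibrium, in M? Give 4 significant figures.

[C]_eq = 7.548 M

Q₀ = 4.5077e-11 vs Keq = 3.9240e+05 ⇒ Q<K, forward
Step 1:
                    M           D           G           C
  init          2.761     0.01126       0.925      0.0102
  Δ            -2.635       5.271       2.635       7.906
  eq           0.1256       5.282        3.56       7.916
  solve Keq expr → x = 2.635; check Q = 3.9240e+05
Then add 2.203 M of D.
Step 2:
                    M           D           G           C
  init         0.1256       7.485        3.56       7.916
  Δ           0.08678     -0.1736    -0.08678     -0.2603
  eq           0.2124       7.312       3.474       7.656
  solve Keq expr → x = -0.08678; check Q = 3.9240e+05
Then add 0.8791 M of D.
Step 3:
                    M           D           G           C
  init         0.2124       8.191       3.474       7.656
  Δ           0.03596    -0.07193    -0.03596     -0.1079
  eq           0.2483       8.119       3.438       7.548
  solve Keq expr → x = -0.03596; check Q = 3.9240e+05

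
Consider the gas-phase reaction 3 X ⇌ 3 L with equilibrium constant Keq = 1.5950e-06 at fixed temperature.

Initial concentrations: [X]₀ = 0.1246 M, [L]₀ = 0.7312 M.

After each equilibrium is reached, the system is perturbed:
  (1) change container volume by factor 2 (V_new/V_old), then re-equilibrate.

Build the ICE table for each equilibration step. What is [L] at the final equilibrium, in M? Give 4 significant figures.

Q₀ = 202.1 vs Keq = 1.5950e-06 ⇒ Q>K, reverse
Step 1:
                  X         L
  Initial    0.1246    0.7312
  Change     0.7213   -0.7213
  Equil      0.8459  0.009884
  solve Keq expr → x = -0.2404; check Q = 1.5950e-06
Then change container volume by factor 2 (V_new/V_old).
Step 2:
                  X         L
  Initial     0.423  0.004942
  Change          0         0
  Equil       0.423  0.004942
  solve Keq expr → x = 0; check Q = 1.5950e-06

[L]_eq = 0.004942 M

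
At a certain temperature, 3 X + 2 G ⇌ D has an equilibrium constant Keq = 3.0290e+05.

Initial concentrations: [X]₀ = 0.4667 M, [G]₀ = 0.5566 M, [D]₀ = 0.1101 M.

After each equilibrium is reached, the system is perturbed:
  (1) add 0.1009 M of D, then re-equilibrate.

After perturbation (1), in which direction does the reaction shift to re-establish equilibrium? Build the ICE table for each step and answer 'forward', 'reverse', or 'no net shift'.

Direction: reverse

Q₀ = 3.496 vs Keq = 3.0290e+05 ⇒ Q<K, forward
Step 1:
                  X         G         D
  init       0.4667    0.5566    0.1101
  Δ         -0.4435   -0.2957    0.1478
  eq        0.02321    0.2609    0.2579
  solve Keq expr → x = 0.1478; check Q = 3.0290e+05
Then add 0.1009 M of D.
Step 2:
                  X         G         D
  init      0.02321    0.2609    0.3588
  Δ        0.002567  0.001711 -8.5573e-04
  eq        0.02578    0.2627     0.358
  solve Keq expr → x = -8.5573e-04; check Q = 3.0290e+05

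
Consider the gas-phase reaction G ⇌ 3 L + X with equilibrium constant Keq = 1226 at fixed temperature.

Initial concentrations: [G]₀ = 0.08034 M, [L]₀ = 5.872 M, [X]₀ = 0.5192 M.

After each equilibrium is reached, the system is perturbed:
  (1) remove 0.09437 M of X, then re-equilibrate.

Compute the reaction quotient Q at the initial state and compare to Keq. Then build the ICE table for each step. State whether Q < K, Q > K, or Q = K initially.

Q₀ = 1308; Q > K (proceeds reverse)

Q₀ = 1308 vs Keq = 1226 ⇒ Q>K, reverse
Step 1:
                    G           L           X
  init        0.08034       5.872      0.5192
  Δ          0.004172    -0.01252   -0.004172
  eq          0.08451       5.859       0.515
  solve Keq expr → x = -0.004172; check Q = 1226
Then remove 0.09437 M of X.
Step 2:
                    G           L           X
  init        0.08451       5.859      0.4207
  Δ          -0.01216     0.03647     0.01216
  eq          0.07236       5.896      0.4328
  solve Keq expr → x = 0.01216; check Q = 1226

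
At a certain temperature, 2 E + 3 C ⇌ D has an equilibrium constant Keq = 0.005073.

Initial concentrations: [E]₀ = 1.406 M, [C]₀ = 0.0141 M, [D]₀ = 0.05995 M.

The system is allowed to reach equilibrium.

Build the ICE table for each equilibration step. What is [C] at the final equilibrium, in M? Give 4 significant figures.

Q₀ = 1.0818e+04 vs Keq = 0.005073 ⇒ Q>K, reverse
Step 1:
                  E         C         D
  init        1.406    0.0141   0.05995
  Δ          0.1197    0.1796  -0.05986
  eq          1.526    0.1937 8.5814e-05
  solve Keq expr → x = -0.05986; check Q = 0.005073

[C]_eq = 0.1937 M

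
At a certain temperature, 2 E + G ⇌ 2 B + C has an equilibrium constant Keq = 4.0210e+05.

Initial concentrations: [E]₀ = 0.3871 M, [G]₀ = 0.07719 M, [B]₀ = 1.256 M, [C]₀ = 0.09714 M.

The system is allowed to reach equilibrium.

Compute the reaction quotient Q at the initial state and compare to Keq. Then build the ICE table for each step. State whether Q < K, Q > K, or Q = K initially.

Q₀ = 13.25; Q < K (proceeds forward)

Q₀ = 13.25 vs Keq = 4.0210e+05 ⇒ Q<K, forward
Step 1:
                  E         G         B         C
  I          0.3871   0.07719     1.256   0.09714
  C         -0.1543  -0.07717    0.1543   0.07717
  E          0.2328 1.5917e-05      1.41    0.1743
  solve Keq expr → x = 0.07717; check Q = 4.0210e+05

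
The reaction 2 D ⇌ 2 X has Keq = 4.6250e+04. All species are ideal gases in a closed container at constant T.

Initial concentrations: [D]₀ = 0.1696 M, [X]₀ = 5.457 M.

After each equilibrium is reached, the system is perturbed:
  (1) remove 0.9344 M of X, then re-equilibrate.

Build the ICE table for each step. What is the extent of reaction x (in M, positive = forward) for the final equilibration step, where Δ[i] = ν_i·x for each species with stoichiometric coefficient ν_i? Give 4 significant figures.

x = 0.002162 M

Q₀ = 1035 vs Keq = 4.6250e+04 ⇒ Q<K, forward
Step 1:
                  D         X
  I          0.1696     5.457
  C         -0.1436    0.1436
  E         0.02604     5.601
  solve Keq expr → x = 0.07178; check Q = 4.6250e+04
Then remove 0.9344 M of X.
Step 2:
                  D         X
  I         0.02604     4.666
  C       -0.004325  0.004325
  E         0.02172      4.67
  solve Keq expr → x = 0.002162; check Q = 4.6250e+04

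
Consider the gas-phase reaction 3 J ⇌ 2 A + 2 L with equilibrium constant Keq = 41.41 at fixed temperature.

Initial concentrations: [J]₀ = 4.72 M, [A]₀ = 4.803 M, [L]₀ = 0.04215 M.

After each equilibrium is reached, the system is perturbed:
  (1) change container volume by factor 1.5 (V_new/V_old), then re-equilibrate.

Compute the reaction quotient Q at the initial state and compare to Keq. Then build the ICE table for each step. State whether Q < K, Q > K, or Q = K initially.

Q₀ = 3.8976e-04; Q < K (proceeds forward)

Q₀ = 3.8976e-04 vs Keq = 41.41 ⇒ Q<K, forward
Step 1:
                  J         A         L
  I            4.72     4.803   0.04215
  C          -3.034     2.022     2.022
  E           1.686     6.825     2.065
  solve Keq expr → x = 1.011; check Q = 41.41
Then change container volume by factor 1.5 (V_new/V_old).
Step 2:
                  J         A         L
  I           1.124      4.55     1.376
  C         -0.1006   0.06704   0.06704
  E           1.024     4.617     1.443
  solve Keq expr → x = 0.03352; check Q = 41.41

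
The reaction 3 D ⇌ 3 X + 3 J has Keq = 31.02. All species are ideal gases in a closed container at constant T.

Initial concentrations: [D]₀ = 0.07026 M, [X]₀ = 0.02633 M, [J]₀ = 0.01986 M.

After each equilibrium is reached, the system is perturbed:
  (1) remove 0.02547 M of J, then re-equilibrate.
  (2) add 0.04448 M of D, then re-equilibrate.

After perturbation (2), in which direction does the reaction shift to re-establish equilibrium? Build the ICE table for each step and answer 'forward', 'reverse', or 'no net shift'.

Direction: forward

Q₀ = 4.1225e-07 vs Keq = 31.02 ⇒ Q<K, forward
Step 1:
                   D          X          J
  I          0.07026    0.02633    0.01986
  C         -0.06764    0.06764    0.06764
  E         0.002617    0.09397     0.0875
  solve Keq expr → x = 0.02255; check Q = 31.02
Then remove 0.02547 M of J.
Step 2:
                   D          X          J
  I         0.002617    0.09397    0.06203
  C       -7.2557e-04 7.2557e-04 7.2557e-04
  E         0.001891     0.0947    0.06276
  solve Keq expr → x = 2.4186e-04; check Q = 31.02
Then add 0.04448 M of D.
Step 3:
                   D          X          J
  I          0.04637     0.0947    0.06276
  C         -0.04183    0.04183    0.04183
  E         0.004544     0.1365     0.1046
  solve Keq expr → x = 0.01394; check Q = 31.02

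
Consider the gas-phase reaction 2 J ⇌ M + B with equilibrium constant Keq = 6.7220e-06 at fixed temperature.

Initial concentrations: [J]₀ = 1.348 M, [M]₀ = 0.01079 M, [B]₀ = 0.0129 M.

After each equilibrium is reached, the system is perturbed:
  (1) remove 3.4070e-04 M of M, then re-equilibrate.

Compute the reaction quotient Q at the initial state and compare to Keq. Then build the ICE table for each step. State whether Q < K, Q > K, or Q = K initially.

Q₀ = 7.6600e-05 vs Keq = 6.7220e-06 ⇒ Q>K, reverse
Step 1:
                    J           M           B
  Initial       1.348     0.01079      0.0129
  Change      0.01631   -0.008154   -0.008154
  Equil         1.364    0.002636    0.004746
  solve Keq expr → x = -0.008154; check Q = 6.7220e-06
Then remove 3.4070e-04 M of M.
Step 2:
                    J           M           B
  Initial       1.364    0.002295    0.004746
  Change  -4.4303e-04  2.2151e-04  2.2151e-04
  Equil         1.364    0.002517    0.004968
  solve Keq expr → x = 2.2151e-04; check Q = 6.7220e-06

Q₀ = 7.6600e-05; Q > K (proceeds reverse)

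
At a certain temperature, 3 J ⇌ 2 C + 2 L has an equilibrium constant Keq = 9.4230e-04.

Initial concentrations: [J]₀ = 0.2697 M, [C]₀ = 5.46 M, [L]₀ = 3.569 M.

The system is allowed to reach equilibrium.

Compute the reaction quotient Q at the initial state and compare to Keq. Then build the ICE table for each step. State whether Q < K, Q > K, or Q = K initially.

Q₀ = 1.9357e+04 vs Keq = 9.4230e-04 ⇒ Q>K, reverse
Step 1:
                  J         C         L
  I          0.2697      5.46     3.569
  C           5.079    -3.386    -3.386
  E           5.349     2.074    0.1831
  solve Keq expr → x = -1.693; check Q = 9.4230e-04

Q₀ = 1.9357e+04; Q > K (proceeds reverse)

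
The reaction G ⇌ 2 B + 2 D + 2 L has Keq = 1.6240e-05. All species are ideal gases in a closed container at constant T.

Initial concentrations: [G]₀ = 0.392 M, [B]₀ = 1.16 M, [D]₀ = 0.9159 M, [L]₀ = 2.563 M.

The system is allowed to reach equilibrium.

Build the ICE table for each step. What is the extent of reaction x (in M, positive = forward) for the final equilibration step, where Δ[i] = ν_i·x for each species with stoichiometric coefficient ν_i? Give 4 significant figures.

Q₀ = 18.92 vs Keq = 1.6240e-05 ⇒ Q>K, reverse
Step 1:
                  G         B         D         L
  I           0.392      1.16    0.9159     2.563
  C          0.4535   -0.9071   -0.9071   -0.9071
  E          0.8455    0.2529  0.008847     1.656
  solve Keq expr → x = -0.4535; check Q = 1.6240e-05

x = -0.4535 M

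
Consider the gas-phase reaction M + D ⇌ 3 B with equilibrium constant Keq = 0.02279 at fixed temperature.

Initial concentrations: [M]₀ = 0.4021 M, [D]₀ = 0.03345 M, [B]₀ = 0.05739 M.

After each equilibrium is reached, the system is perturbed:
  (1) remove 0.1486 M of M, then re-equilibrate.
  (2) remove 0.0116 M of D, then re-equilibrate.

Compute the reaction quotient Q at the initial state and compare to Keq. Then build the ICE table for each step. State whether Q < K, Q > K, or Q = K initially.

Q₀ = 0.01405; Q < K (proceeds forward)

Q₀ = 0.01405 vs Keq = 0.02279 ⇒ Q<K, forward
Step 1:
                   M          D          B
  init        0.4021    0.03345    0.05739
  Δ         -0.00268   -0.00268   0.008039
  eq          0.3994    0.03077    0.06543
  solve Keq expr → x = 0.00268; check Q = 0.02279
Then remove 0.1486 M of M.
Step 2:
                   M          D          B
  init        0.2508    0.03077    0.06543
  Δ         0.002563   0.002563   -0.00769
  eq          0.2534    0.03333    0.05774
  solve Keq expr → x = -0.002563; check Q = 0.02279
Then remove 0.0116 M of D.
Step 3:
                   M          D          B
  init        0.2534    0.02173    0.05774
  Δ         0.002012   0.002012  -0.006036
  eq          0.2554    0.02375     0.0517
  solve Keq expr → x = -0.002012; check Q = 0.02279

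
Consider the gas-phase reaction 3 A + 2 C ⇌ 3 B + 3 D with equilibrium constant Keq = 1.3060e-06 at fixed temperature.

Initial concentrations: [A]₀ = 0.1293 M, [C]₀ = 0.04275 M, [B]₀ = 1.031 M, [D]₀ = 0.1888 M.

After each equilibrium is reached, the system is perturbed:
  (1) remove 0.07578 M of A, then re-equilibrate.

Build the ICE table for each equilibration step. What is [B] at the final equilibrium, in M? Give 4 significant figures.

[B]_eq = 0.8432 M

Q₀ = 1867 vs Keq = 1.3060e-06 ⇒ Q>K, reverse
Step 1:
                    A           C           B           D
  Initial      0.1293     0.04275       1.031      0.1888
  Change       0.1876       0.125     -0.1876     -0.1876
  Equil        0.3169      0.1678      0.8434    0.001249
  solve Keq expr → x = -0.06252; check Q = 1.3060e-06
Then remove 0.07578 M of A.
Step 2:
                    A           C           B           D
  Initial      0.2411      0.1678      0.8434    0.001249
  Change   2.9650e-04  1.9767e-04 -2.9650e-04 -2.9650e-04
  Equil        0.2414       0.168      0.8432  9.5264e-04
  solve Keq expr → x = -9.8834e-05; check Q = 1.3060e-06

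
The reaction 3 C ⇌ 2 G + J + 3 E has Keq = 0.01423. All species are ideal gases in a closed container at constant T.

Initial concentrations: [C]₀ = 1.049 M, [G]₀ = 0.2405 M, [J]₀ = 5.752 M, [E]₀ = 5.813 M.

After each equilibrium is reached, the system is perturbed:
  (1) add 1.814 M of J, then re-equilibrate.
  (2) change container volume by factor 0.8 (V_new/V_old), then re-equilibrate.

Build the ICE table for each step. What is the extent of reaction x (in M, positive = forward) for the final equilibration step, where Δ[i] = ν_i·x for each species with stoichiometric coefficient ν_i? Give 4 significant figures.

x = -0.001002 M

Q₀ = 56.61 vs Keq = 0.01423 ⇒ Q>K, reverse
Step 1:
                   C          G          J          E
  I            1.049     0.2405      5.752      5.813
  C            0.351     -0.234     -0.117     -0.351
  E              1.4   0.006521      5.635      5.462
  solve Keq expr → x = -0.117; check Q = 0.01423
Then add 1.814 M of J.
Step 2:
                   C          G          J          E
  I              1.4   0.006521      7.449      5.462
  C         0.001259 -8.3951e-04 -4.1975e-04  -0.001259
  E            1.401   0.005681      7.449      5.461
  solve Keq expr → x = -4.1975e-04; check Q = 0.01423
Then change container volume by factor 0.8 (V_new/V_old).
Step 3:
                   C          G          J          E
  I            1.752   0.007102      9.311      6.826
  C         0.003005  -0.002003  -0.001002  -0.003005
  E            1.755   0.005098       9.31      6.823
  solve Keq expr → x = -0.001002; check Q = 0.01423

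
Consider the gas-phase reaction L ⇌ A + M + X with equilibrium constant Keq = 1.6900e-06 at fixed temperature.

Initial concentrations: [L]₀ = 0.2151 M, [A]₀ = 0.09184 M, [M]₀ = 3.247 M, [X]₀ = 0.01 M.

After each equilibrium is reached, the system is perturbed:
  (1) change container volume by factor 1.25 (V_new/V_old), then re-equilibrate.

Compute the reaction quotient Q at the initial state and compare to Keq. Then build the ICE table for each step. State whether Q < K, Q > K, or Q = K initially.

Q₀ = 0.01386; Q > K (proceeds reverse)

Q₀ = 0.01386 vs Keq = 1.6900e-06 ⇒ Q>K, reverse
Step 1:
                    L           A           M           X
  I            0.2151     0.09184       3.247        0.01
  C          0.009999   -0.009999   -0.009999   -0.009999
  E            0.2251     0.08184       3.237  1.4360e-06
  solve Keq expr → x = -0.009999; check Q = 1.6900e-06
Then change container volume by factor 1.25 (V_new/V_old).
Step 2:
                    L           A           M           X
  I            0.1801     0.06547        2.59  1.1488e-06
  C       -6.4616e-07  6.4616e-07  6.4616e-07  6.4616e-07
  E            0.1801     0.06547        2.59  1.7949e-06
  solve Keq expr → x = 6.4616e-07; check Q = 1.6900e-06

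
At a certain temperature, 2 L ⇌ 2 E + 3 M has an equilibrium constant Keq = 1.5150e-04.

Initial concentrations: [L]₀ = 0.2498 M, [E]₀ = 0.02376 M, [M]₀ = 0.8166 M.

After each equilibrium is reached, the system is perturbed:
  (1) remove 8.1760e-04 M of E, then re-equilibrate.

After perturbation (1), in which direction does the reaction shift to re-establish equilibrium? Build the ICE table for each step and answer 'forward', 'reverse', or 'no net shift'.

Direction: forward

Q₀ = 0.004926 vs Keq = 1.5150e-04 ⇒ Q>K, reverse
Step 1:
                   L          E          M
  init        0.2498    0.02376     0.8166
  Δ          0.01903   -0.01903   -0.02855
  eq          0.2688    0.00473     0.7881
  solve Keq expr → x = -0.009515; check Q = 1.5150e-04
Then remove 8.1760e-04 M of E.
Step 2:
                   L          E          M
  init        0.2688   0.003912     0.7881
  Δ       -7.9299e-04 7.9299e-04   0.001189
  eq           0.268   0.004705     0.7892
  solve Keq expr → x = 3.9650e-04; check Q = 1.5150e-04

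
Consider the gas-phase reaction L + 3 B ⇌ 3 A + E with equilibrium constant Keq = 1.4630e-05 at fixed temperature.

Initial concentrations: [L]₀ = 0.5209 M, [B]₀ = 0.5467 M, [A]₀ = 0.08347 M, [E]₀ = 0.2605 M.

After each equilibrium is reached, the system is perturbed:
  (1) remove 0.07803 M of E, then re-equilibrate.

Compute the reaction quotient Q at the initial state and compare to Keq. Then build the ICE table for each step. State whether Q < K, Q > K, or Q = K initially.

Q₀ = 0.00178; Q > K (proceeds reverse)

Q₀ = 0.00178 vs Keq = 1.4630e-05 ⇒ Q>K, reverse
Step 1:
                    L           B           A           E
  init         0.5209      0.5467     0.08347      0.2605
  Δ           0.02128     0.06385    -0.06385    -0.02128
  eq           0.5422      0.6106     0.01962      0.2392
  solve Keq expr → x = -0.02128; check Q = 1.4630e-05
Then remove 0.07803 M of E.
Step 2:
                    L           B           A           E
  init         0.5422      0.6106     0.01962      0.1612
  Δ       -8.7047e-04   -0.002611    0.002611  8.7047e-04
  eq           0.5413      0.6079     0.02223      0.1621
  solve Keq expr → x = 8.7047e-04; check Q = 1.4630e-05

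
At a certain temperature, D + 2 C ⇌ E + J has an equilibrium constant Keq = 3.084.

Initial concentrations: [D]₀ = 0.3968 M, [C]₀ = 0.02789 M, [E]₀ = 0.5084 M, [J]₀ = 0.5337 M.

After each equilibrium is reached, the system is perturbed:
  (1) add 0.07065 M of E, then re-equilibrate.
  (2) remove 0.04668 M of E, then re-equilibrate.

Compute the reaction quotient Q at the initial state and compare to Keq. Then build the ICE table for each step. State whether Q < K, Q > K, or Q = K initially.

Q₀ = 879.1; Q > K (proceeds reverse)

Q₀ = 879.1 vs Keq = 3.084 ⇒ Q>K, reverse
Step 1:
                   D          C          E          J
  I           0.3968    0.02789     0.5084     0.5337
  C           0.1361     0.2722    -0.1361    -0.1361
  E           0.5329     0.3001     0.3723     0.3976
  solve Keq expr → x = -0.1361; check Q = 3.084
Then add 0.07065 M of E.
Step 2:
                   D          C          E          J
  I           0.5329     0.3001     0.4429     0.3976
  C         0.008849     0.0177  -0.008849  -0.008849
  E           0.5418     0.3178     0.4341     0.3887
  solve Keq expr → x = -0.008849; check Q = 3.084
Then remove 0.04668 M of E.
Step 3:
                   D          C          E          J
  I           0.5418     0.3178     0.3874     0.3887
  C        -0.005748    -0.0115   0.005748   0.005748
  E            0.536     0.3063     0.3932     0.3945
  solve Keq expr → x = 0.005748; check Q = 3.084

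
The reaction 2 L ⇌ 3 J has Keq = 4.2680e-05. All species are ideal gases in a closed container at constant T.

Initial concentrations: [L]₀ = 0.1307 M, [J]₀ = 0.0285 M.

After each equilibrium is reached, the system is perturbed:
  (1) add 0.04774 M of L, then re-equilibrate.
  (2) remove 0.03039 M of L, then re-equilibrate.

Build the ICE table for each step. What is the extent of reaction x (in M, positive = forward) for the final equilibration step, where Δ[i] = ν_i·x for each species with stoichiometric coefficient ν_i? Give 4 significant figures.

x = -4.1078e-04 M

Q₀ = 0.001355 vs Keq = 4.2680e-05 ⇒ Q>K, reverse
Step 1:
                  L         J
  I          0.1307    0.0285
  C         0.01262  -0.01893
  E          0.1433  0.009571
  solve Keq expr → x = -0.00631; check Q = 4.2680e-05
Then add 0.04774 M of L.
Step 2:
                  L         J
  I          0.1911  0.009571
  C       -0.001313  0.001969
  E          0.1897   0.01154
  solve Keq expr → x = 6.5630e-04; check Q = 4.2680e-05
Then remove 0.03039 M of L.
Step 3:
                  L         J
  I          0.1594   0.01154
  C       8.2155e-04 -0.001232
  E          0.1602   0.01031
  solve Keq expr → x = -4.1078e-04; check Q = 4.2680e-05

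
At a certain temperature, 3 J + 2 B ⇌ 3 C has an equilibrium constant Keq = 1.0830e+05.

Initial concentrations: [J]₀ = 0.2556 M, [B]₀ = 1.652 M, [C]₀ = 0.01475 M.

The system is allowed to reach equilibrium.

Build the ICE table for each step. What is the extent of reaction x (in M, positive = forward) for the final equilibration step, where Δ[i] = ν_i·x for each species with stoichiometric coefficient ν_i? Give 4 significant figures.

Q₀ = 7.0416e-05 vs Keq = 1.0830e+05 ⇒ Q<K, forward
Step 1:
                    J           B           C
  I            0.2556       1.652     0.01475
  C           -0.2513     -0.1675      0.2513
  E          0.004289       1.484      0.2661
  solve Keq expr → x = 0.08377; check Q = 1.0830e+05

x = 0.08377 M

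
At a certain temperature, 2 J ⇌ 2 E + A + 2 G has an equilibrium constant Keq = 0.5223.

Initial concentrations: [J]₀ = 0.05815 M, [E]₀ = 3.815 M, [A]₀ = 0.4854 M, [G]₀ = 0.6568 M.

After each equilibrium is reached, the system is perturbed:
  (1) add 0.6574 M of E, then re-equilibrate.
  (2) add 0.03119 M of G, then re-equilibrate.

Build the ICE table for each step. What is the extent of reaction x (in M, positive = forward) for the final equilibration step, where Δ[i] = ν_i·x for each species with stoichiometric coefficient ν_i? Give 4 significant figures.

Q₀ = 901.3 vs Keq = 0.5223 ⇒ Q>K, reverse
Step 1:
                  J         E         A         G
  I         0.05815     3.815    0.4854    0.6568
  C          0.4458   -0.4458   -0.2229   -0.4458
  E           0.504     3.369    0.2625     0.211
  solve Keq expr → x = -0.2229; check Q = 0.5223
Then add 0.6574 M of E.
Step 2:
                  J         E         A         G
  I           0.504     4.027    0.2625     0.211
  C         0.02182  -0.02182  -0.01091  -0.02182
  E          0.5258     4.005    0.2516    0.1892
  solve Keq expr → x = -0.01091; check Q = 0.5223
Then add 0.03119 M of G.
Step 3:
                  J         E         A         G
  I          0.5258     4.005    0.2516    0.2204
  C         0.01936  -0.01936 -0.009682  -0.01936
  E          0.5451     3.985    0.2419     0.201
  solve Keq expr → x = -0.009682; check Q = 0.5223

x = -0.009682 M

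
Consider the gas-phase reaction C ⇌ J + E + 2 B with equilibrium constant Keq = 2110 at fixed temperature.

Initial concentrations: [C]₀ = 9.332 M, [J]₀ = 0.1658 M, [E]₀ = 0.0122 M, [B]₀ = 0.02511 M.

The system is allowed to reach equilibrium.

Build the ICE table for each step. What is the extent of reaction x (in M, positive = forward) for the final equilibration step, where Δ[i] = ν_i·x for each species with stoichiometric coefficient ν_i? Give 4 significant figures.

x = 6.283 M

Q₀ = 1.3667e-07 vs Keq = 2110 ⇒ Q<K, forward
Step 1:
                    C           J           E           B
  init          9.332      0.1658      0.0122     0.02511
  Δ            -6.283       6.283       6.283       12.57
  eq            3.049       6.448       6.295       12.59
  solve Keq expr → x = 6.283; check Q = 2110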